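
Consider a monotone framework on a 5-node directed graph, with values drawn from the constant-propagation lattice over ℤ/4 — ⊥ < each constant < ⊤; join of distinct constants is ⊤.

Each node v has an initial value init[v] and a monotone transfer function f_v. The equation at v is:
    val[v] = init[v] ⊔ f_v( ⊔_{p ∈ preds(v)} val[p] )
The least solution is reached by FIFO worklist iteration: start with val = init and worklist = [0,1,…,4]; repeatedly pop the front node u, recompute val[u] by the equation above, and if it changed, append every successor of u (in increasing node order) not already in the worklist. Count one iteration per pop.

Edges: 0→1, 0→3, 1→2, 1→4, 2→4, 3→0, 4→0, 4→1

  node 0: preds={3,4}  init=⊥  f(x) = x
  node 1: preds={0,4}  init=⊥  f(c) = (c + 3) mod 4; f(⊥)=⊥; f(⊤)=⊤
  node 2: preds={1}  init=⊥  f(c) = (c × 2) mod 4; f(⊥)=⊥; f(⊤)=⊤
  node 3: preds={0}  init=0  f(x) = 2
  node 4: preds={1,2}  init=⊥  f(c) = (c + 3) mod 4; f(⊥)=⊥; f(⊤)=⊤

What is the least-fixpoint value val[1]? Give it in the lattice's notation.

⊤

Iteration log — 10 steps:
  step 1. node 0  ⊔preds=0  new=0  old=⊥  +wl: 
  step 2. node 1  ⊔preds=0  new=3  old=⊥  +wl: 
  step 3. node 2  ⊔preds=3  new=2  old=⊥  +wl: 
  step 4. node 3  ⊔preds=0  new=⊤  old=0  +wl: 0
  step 5. node 4  ⊔preds=⊤  new=⊤  old=⊥  +wl: 1
  step 6. node 0  ⊔preds=⊤  new=⊤  old=0  +wl: 3
  step 7. node 1  ⊔preds=⊤  new=⊤  old=3  +wl: 2,4
  step 8. node 3  ⊔preds=⊤  new=⊤  stable
  step 9. node 2  ⊔preds=⊤  new=⊤  old=2  +wl: 
  step 10. node 4  ⊔preds=⊤  new=⊤  stable

Least fixpoint reached:
  node 0: ⊤
  node 1: ⊤
  node 2: ⊤
  node 3: ⊤
  node 4: ⊤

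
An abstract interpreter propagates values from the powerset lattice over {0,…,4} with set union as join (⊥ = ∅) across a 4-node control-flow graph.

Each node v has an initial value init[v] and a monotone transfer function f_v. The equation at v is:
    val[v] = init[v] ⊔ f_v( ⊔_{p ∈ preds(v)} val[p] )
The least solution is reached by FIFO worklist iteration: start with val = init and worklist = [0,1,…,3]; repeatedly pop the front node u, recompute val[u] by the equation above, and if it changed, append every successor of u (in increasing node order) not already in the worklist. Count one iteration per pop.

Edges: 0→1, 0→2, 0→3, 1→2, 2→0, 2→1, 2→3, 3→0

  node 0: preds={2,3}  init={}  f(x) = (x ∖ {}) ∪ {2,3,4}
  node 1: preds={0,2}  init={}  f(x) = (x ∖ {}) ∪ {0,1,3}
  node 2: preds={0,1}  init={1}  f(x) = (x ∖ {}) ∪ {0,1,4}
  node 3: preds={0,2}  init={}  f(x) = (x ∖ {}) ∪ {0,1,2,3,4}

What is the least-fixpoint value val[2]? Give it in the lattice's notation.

Worklist (8 pops):
  #1 pop 0: in={1} → {1,2,3,4} (was {}); enqueue []
  #2 pop 1: in={1,2,3,4} → {0,1,2,3,4} (was {}); enqueue []
  #3 pop 2: in={0,1,2,3,4} → {0,1,2,3,4} (was {1}); enqueue [0,1]
  #4 pop 3: in={0,1,2,3,4} → {0,1,2,3,4} (was {}); enqueue []
  #5 pop 0: in={0,1,2,3,4} → {0,1,2,3,4} (was {1,2,3,4}); enqueue [2,3]
  #6 pop 1: in={0,1,2,3,4} → {0,1,2,3,4} (no change)
  #7 pop 2: in={0,1,2,3,4} → {0,1,2,3,4} (no change)
  #8 pop 3: in={0,1,2,3,4} → {0,1,2,3,4} (no change)

Fixpoint:
  val[0] = {0,1,2,3,4}
  val[1] = {0,1,2,3,4}
  val[2] = {0,1,2,3,4}
  val[3] = {0,1,2,3,4}

{0,1,2,3,4}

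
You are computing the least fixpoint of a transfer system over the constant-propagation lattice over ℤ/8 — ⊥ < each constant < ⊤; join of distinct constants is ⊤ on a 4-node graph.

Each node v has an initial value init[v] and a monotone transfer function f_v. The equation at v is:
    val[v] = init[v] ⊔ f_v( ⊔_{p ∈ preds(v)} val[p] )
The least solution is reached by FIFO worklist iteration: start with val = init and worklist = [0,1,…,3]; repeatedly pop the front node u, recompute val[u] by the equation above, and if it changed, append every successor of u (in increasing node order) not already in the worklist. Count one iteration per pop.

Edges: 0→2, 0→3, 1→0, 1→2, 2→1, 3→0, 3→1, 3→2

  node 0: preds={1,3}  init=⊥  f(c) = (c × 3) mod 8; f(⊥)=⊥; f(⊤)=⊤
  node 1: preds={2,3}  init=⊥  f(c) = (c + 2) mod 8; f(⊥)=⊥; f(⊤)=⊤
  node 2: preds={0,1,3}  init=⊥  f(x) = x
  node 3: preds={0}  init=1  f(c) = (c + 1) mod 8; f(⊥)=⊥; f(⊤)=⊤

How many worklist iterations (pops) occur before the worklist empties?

9

Trace (9 dequeues):
  [1] u=0 | in 1 | out 3 | prev ⊥ | push {}
  [2] u=1 | in 1 | out 3 | prev ⊥ | push {0}
  [3] u=2 | in ⊤ | out ⊤ | prev ⊥ | push {1}
  [4] u=3 | in 3 | out ⊤ | prev 1 | push {2}
  [5] u=0 | in ⊤ | out ⊤ | prev 3 | push {3}
  [6] u=1 | in ⊤ | out ⊤ | prev 3 | push {0}
  [7] u=2 | in ⊤ | out ⊤ | ==
  [8] u=3 | in ⊤ | out ⊤ | ==
  [9] u=0 | in ⊤ | out ⊤ | ==

Converged values:
  [0] ⊤
  [1] ⊤
  [2] ⊤
  [3] ⊤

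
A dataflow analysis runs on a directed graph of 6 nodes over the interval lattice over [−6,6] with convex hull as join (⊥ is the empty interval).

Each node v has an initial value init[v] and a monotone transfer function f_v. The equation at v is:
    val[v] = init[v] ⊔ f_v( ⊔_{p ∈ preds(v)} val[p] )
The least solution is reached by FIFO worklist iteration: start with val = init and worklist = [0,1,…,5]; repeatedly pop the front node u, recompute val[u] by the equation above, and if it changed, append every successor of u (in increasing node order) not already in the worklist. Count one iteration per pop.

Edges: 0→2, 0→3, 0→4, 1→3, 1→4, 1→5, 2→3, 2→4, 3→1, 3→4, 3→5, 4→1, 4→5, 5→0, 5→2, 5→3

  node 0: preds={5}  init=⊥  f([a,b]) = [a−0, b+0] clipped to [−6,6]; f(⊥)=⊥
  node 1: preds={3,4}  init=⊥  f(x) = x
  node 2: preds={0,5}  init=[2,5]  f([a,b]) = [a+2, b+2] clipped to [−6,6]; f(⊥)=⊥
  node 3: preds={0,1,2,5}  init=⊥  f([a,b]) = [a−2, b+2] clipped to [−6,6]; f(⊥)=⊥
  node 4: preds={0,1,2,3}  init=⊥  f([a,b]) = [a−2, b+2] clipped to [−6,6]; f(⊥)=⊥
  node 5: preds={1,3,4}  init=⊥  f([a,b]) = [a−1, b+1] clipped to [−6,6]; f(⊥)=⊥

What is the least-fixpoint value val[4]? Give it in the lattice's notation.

Trace (19 dequeues):
  [1] u=0 | in ⊥ | out ⊥ | ==
  [2] u=1 | in ⊥ | out ⊥ | ==
  [3] u=2 | in ⊥ | out [2,5] | ==
  [4] u=3 | in [2,5] | out [0,6] | prev ⊥ | push {1}
  [5] u=4 | in [0,6] | out [-2,6] | prev ⊥ | push {}
  [6] u=5 | in [-2,6] | out [-3,6] | prev ⊥ | push {0,2,3}
  [7] u=1 | in [-2,6] | out [-2,6] | prev ⊥ | push {4,5}
  [8] u=0 | in [-3,6] | out [-3,6] | prev ⊥ | push {}
  [9] u=2 | in [-3,6] | out [-1,6] | prev [2,5] | push {}
  [10] u=3 | in [-3,6] | out [-5,6] | prev [0,6] | push {1}
  [11] u=4 | in [-5,6] | out [-6,6] | prev [-2,6] | push {}
  [12] u=5 | in [-6,6] | out [-6,6] | prev [-3,6] | push {0,2,3}
  [13] u=1 | in [-6,6] | out [-6,6] | prev [-2,6] | push {4,5}
  [14] u=0 | in [-6,6] | out [-6,6] | prev [-3,6] | push {}
  [15] u=2 | in [-6,6] | out [-4,6] | prev [-1,6] | push {}
  [16] u=3 | in [-6,6] | out [-6,6] | prev [-5,6] | push {1}
  [17] u=4 | in [-6,6] | out [-6,6] | ==
  [18] u=5 | in [-6,6] | out [-6,6] | ==
  [19] u=1 | in [-6,6] | out [-6,6] | ==

Converged values:
  [0] [-6,6]
  [1] [-6,6]
  [2] [-4,6]
  [3] [-6,6]
  [4] [-6,6]
  [5] [-6,6]

[-6,6]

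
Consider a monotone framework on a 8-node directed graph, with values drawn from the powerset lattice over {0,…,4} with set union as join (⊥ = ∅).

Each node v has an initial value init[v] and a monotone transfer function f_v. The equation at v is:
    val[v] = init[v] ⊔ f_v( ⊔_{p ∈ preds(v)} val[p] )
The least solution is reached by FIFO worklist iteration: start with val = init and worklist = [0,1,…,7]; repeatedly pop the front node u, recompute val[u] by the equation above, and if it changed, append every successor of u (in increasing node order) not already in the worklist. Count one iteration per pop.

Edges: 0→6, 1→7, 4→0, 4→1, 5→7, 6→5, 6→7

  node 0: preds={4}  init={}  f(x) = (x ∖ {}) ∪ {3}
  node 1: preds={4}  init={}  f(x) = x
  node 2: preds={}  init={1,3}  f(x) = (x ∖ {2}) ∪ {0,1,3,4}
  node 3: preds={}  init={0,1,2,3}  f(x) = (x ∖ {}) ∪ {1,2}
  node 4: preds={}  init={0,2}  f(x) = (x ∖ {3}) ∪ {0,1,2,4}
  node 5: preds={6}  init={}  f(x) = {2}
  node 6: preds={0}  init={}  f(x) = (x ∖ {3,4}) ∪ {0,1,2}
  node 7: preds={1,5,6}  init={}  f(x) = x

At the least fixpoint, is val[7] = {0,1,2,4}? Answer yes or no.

yes

Iteration log — 13 steps:
  step 1. node 0  ⊔preds={0,2}  new={0,2,3}  old={}  +wl: 
  step 2. node 1  ⊔preds={0,2}  new={0,2}  old={}  +wl: 
  step 3. node 2  ⊔preds={}  new={0,1,3,4}  old={1,3}  +wl: 
  step 4. node 3  ⊔preds={}  new={0,1,2,3}  stable
  step 5. node 4  ⊔preds={}  new={0,1,2,4}  old={0,2}  +wl: 0,1
  step 6. node 5  ⊔preds={}  new={2}  old={}  +wl: 
  step 7. node 6  ⊔preds={0,2,3}  new={0,1,2}  old={}  +wl: 5
  step 8. node 7  ⊔preds={0,1,2}  new={0,1,2}  old={}  +wl: 
  step 9. node 0  ⊔preds={0,1,2,4}  new={0,1,2,3,4}  old={0,2,3}  +wl: 6
  step 10. node 1  ⊔preds={0,1,2,4}  new={0,1,2,4}  old={0,2}  +wl: 7
  step 11. node 5  ⊔preds={0,1,2}  new={2}  stable
  step 12. node 6  ⊔preds={0,1,2,3,4}  new={0,1,2}  stable
  step 13. node 7  ⊔preds={0,1,2,4}  new={0,1,2,4}  old={0,1,2}  +wl: 

Least fixpoint reached:
  node 0: {0,1,2,3,4}
  node 1: {0,1,2,4}
  node 2: {0,1,3,4}
  node 3: {0,1,2,3}
  node 4: {0,1,2,4}
  node 5: {2}
  node 6: {0,1,2}
  node 7: {0,1,2,4}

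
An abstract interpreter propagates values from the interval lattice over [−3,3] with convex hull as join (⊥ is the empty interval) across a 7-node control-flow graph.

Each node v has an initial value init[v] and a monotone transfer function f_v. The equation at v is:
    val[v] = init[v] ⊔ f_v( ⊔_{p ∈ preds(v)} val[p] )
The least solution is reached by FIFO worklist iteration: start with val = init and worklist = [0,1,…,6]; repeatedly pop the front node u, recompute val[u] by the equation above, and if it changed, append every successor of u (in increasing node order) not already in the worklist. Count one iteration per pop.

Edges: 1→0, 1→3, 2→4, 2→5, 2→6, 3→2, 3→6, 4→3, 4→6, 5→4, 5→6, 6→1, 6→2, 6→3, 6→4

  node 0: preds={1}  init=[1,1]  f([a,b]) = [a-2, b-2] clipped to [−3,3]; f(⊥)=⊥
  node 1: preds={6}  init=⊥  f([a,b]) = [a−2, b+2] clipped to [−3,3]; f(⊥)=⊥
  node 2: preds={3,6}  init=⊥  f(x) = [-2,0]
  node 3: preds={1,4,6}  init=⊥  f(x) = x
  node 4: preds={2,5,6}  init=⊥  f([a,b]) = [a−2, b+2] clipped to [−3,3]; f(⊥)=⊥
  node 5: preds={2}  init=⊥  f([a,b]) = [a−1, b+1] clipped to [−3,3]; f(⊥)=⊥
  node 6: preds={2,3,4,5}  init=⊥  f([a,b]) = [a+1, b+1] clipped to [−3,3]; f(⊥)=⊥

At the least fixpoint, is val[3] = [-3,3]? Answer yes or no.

yes

Iteration log — 14 steps:
  step 1. node 0  ⊔preds=⊥  new=[1,1]  stable
  step 2. node 1  ⊔preds=⊥  new=⊥  stable
  step 3. node 2  ⊔preds=⊥  new=[-2,0]  old=⊥  +wl: 
  step 4. node 3  ⊔preds=⊥  new=⊥  stable
  step 5. node 4  ⊔preds=[-2,0]  new=[-3,2]  old=⊥  +wl: 3
  step 6. node 5  ⊔preds=[-2,0]  new=[-3,1]  old=⊥  +wl: 4
  step 7. node 6  ⊔preds=[-3,2]  new=[-2,3]  old=⊥  +wl: 1,2
  step 8. node 3  ⊔preds=[-3,3]  new=[-3,3]  old=⊥  +wl: 6
  step 9. node 4  ⊔preds=[-3,3]  new=[-3,3]  old=[-3,2]  +wl: 3
  step 10. node 1  ⊔preds=[-2,3]  new=[-3,3]  old=⊥  +wl: 0
  step 11. node 2  ⊔preds=[-3,3]  new=[-2,0]  stable
  step 12. node 6  ⊔preds=[-3,3]  new=[-2,3]  stable
  step 13. node 3  ⊔preds=[-3,3]  new=[-3,3]  stable
  step 14. node 0  ⊔preds=[-3,3]  new=[-3,1]  old=[1,1]  +wl: 

Least fixpoint reached:
  node 0: [-3,1]
  node 1: [-3,3]
  node 2: [-2,0]
  node 3: [-3,3]
  node 4: [-3,3]
  node 5: [-3,1]
  node 6: [-2,3]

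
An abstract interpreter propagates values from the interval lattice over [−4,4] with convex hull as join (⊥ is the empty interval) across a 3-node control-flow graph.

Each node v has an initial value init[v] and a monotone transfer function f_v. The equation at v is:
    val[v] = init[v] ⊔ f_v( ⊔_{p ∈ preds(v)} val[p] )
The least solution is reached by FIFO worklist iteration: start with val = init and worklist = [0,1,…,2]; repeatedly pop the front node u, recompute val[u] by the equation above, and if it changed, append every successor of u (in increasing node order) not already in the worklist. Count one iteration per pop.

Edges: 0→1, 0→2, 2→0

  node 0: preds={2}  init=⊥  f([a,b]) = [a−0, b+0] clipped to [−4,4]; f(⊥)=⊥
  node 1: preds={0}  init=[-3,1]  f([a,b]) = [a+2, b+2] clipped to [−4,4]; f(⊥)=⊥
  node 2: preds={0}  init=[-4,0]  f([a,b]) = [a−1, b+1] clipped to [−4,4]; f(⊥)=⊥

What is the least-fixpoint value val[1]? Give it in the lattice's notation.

Trace (15 dequeues):
  [1] u=0 | in [-4,0] | out [-4,0] | prev ⊥ | push {}
  [2] u=1 | in [-4,0] | out [-3,2] | prev [-3,1] | push {}
  [3] u=2 | in [-4,0] | out [-4,1] | prev [-4,0] | push {0}
  [4] u=0 | in [-4,1] | out [-4,1] | prev [-4,0] | push {1,2}
  [5] u=1 | in [-4,1] | out [-3,3] | prev [-3,2] | push {}
  [6] u=2 | in [-4,1] | out [-4,2] | prev [-4,1] | push {0}
  [7] u=0 | in [-4,2] | out [-4,2] | prev [-4,1] | push {1,2}
  [8] u=1 | in [-4,2] | out [-3,4] | prev [-3,3] | push {}
  [9] u=2 | in [-4,2] | out [-4,3] | prev [-4,2] | push {0}
  [10] u=0 | in [-4,3] | out [-4,3] | prev [-4,2] | push {1,2}
  [11] u=1 | in [-4,3] | out [-3,4] | ==
  [12] u=2 | in [-4,3] | out [-4,4] | prev [-4,3] | push {0}
  [13] u=0 | in [-4,4] | out [-4,4] | prev [-4,3] | push {1,2}
  [14] u=1 | in [-4,4] | out [-3,4] | ==
  [15] u=2 | in [-4,4] | out [-4,4] | ==

Converged values:
  [0] [-4,4]
  [1] [-3,4]
  [2] [-4,4]

[-3,4]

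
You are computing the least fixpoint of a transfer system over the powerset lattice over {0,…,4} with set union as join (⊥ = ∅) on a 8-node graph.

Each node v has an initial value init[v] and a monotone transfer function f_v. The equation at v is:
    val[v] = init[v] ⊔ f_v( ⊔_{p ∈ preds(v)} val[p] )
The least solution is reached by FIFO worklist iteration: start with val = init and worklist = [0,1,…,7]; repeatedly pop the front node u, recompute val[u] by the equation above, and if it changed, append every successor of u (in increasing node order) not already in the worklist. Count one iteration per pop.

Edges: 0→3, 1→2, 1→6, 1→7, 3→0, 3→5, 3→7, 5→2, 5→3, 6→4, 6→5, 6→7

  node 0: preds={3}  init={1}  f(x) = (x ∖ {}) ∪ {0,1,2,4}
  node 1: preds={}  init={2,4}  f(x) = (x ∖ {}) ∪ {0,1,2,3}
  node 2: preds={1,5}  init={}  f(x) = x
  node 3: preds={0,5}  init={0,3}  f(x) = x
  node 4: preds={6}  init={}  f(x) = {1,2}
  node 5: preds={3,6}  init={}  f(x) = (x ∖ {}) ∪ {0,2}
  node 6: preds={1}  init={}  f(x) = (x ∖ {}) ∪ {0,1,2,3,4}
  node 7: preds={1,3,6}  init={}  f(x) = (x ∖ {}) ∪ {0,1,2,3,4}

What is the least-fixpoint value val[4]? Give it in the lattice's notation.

Trace (13 dequeues):
  [1] u=0 | in {0,3} | out {0,1,2,3,4} | prev {1} | push {}
  [2] u=1 | in {} | out {0,1,2,3,4} | prev {2,4} | push {}
  [3] u=2 | in {0,1,2,3,4} | out {0,1,2,3,4} | prev {} | push {}
  [4] u=3 | in {0,1,2,3,4} | out {0,1,2,3,4} | prev {0,3} | push {0}
  [5] u=4 | in {} | out {1,2} | prev {} | push {}
  [6] u=5 | in {0,1,2,3,4} | out {0,1,2,3,4} | prev {} | push {2,3}
  [7] u=6 | in {0,1,2,3,4} | out {0,1,2,3,4} | prev {} | push {4,5}
  [8] u=7 | in {0,1,2,3,4} | out {0,1,2,3,4} | prev {} | push {}
  [9] u=0 | in {0,1,2,3,4} | out {0,1,2,3,4} | ==
  [10] u=2 | in {0,1,2,3,4} | out {0,1,2,3,4} | ==
  [11] u=3 | in {0,1,2,3,4} | out {0,1,2,3,4} | ==
  [12] u=4 | in {0,1,2,3,4} | out {1,2} | ==
  [13] u=5 | in {0,1,2,3,4} | out {0,1,2,3,4} | ==

Converged values:
  [0] {0,1,2,3,4}
  [1] {0,1,2,3,4}
  [2] {0,1,2,3,4}
  [3] {0,1,2,3,4}
  [4] {1,2}
  [5] {0,1,2,3,4}
  [6] {0,1,2,3,4}
  [7] {0,1,2,3,4}

{1,2}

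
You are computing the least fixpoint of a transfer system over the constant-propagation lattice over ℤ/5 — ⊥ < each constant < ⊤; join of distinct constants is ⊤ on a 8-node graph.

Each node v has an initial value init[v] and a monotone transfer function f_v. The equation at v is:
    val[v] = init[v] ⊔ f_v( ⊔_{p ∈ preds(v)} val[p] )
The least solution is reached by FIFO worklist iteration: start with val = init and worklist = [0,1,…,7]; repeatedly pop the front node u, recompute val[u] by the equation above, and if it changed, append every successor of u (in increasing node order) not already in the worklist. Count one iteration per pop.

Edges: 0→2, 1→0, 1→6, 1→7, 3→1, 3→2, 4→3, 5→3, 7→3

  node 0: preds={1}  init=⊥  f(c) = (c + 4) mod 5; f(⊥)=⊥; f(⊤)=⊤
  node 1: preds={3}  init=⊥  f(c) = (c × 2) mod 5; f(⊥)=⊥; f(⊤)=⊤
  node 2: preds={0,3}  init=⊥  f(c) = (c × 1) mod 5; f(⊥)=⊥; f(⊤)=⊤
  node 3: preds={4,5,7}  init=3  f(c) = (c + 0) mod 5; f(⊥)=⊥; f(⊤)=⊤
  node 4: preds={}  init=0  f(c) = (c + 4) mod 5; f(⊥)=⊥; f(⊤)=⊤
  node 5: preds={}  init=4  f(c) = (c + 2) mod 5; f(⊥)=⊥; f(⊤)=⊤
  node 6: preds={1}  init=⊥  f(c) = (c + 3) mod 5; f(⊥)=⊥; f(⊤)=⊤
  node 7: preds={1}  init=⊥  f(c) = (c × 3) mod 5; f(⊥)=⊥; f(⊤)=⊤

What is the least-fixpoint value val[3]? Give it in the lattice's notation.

⊤

Worklist (17 pops):
  #1 pop 0: in=⊥ → ⊥ (no change)
  #2 pop 1: in=3 → 1 (was ⊥); enqueue [0]
  #3 pop 2: in=3 → 3 (was ⊥); enqueue []
  #4 pop 3: in=⊤ → ⊤ (was 3); enqueue [1,2]
  #5 pop 4: in=⊥ → 0 (no change)
  #6 pop 5: in=⊥ → 4 (no change)
  #7 pop 6: in=1 → 4 (was ⊥); enqueue []
  #8 pop 7: in=1 → 3 (was ⊥); enqueue [3]
  #9 pop 0: in=1 → 0 (was ⊥); enqueue []
  #10 pop 1: in=⊤ → ⊤ (was 1); enqueue [0,6,7]
  #11 pop 2: in=⊤ → ⊤ (was 3); enqueue []
  #12 pop 3: in=⊤ → ⊤ (no change)
  #13 pop 0: in=⊤ → ⊤ (was 0); enqueue [2]
  #14 pop 6: in=⊤ → ⊤ (was 4); enqueue []
  #15 pop 7: in=⊤ → ⊤ (was 3); enqueue [3]
  #16 pop 2: in=⊤ → ⊤ (no change)
  #17 pop 3: in=⊤ → ⊤ (no change)

Fixpoint:
  val[0] = ⊤
  val[1] = ⊤
  val[2] = ⊤
  val[3] = ⊤
  val[4] = 0
  val[5] = 4
  val[6] = ⊤
  val[7] = ⊤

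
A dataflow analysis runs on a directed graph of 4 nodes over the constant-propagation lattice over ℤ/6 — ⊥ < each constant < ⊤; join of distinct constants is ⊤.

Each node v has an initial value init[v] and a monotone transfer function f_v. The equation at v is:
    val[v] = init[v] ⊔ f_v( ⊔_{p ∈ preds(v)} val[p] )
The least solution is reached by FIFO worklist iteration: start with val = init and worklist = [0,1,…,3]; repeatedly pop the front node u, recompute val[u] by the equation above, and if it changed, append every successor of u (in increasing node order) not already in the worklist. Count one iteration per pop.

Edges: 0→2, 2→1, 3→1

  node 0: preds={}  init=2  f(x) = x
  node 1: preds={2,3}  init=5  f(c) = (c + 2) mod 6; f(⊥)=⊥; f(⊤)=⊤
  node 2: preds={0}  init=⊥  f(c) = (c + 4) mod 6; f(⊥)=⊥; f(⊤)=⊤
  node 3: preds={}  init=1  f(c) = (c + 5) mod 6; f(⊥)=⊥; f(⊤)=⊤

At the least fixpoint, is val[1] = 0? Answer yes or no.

Worklist (5 pops):
  #1 pop 0: in=⊥ → 2 (no change)
  #2 pop 1: in=1 → ⊤ (was 5); enqueue []
  #3 pop 2: in=2 → 0 (was ⊥); enqueue [1]
  #4 pop 3: in=⊥ → 1 (no change)
  #5 pop 1: in=⊤ → ⊤ (no change)

Fixpoint:
  val[0] = 2
  val[1] = ⊤
  val[2] = 0
  val[3] = 1

no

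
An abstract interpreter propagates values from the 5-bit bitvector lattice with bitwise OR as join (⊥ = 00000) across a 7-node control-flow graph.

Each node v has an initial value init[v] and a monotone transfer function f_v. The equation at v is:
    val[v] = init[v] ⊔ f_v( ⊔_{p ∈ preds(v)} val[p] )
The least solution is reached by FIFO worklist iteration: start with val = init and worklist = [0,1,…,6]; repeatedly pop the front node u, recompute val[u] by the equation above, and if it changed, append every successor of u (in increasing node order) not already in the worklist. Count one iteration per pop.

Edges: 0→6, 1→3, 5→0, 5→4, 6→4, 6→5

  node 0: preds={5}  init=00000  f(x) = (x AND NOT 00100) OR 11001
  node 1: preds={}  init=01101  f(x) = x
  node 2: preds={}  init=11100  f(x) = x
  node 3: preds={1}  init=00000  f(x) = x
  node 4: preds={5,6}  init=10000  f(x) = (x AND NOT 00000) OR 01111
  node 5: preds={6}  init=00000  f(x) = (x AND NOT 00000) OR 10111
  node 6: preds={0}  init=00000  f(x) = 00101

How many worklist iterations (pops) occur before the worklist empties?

Iteration log — 11 steps:
  step 1. node 0  ⊔preds=00000  new=11001  old=00000  +wl: 
  step 2. node 1  ⊔preds=00000  new=01101  stable
  step 3. node 2  ⊔preds=00000  new=11100  stable
  step 4. node 3  ⊔preds=01101  new=01101  old=00000  +wl: 
  step 5. node 4  ⊔preds=00000  new=11111  old=10000  +wl: 
  step 6. node 5  ⊔preds=00000  new=10111  old=00000  +wl: 0,4
  step 7. node 6  ⊔preds=11001  new=00101  old=00000  +wl: 5
  step 8. node 0  ⊔preds=10111  new=11011  old=11001  +wl: 6
  step 9. node 4  ⊔preds=10111  new=11111  stable
  step 10. node 5  ⊔preds=00101  new=10111  stable
  step 11. node 6  ⊔preds=11011  new=00101  stable

Least fixpoint reached:
  node 0: 11011
  node 1: 01101
  node 2: 11100
  node 3: 01101
  node 4: 11111
  node 5: 10111
  node 6: 00101

11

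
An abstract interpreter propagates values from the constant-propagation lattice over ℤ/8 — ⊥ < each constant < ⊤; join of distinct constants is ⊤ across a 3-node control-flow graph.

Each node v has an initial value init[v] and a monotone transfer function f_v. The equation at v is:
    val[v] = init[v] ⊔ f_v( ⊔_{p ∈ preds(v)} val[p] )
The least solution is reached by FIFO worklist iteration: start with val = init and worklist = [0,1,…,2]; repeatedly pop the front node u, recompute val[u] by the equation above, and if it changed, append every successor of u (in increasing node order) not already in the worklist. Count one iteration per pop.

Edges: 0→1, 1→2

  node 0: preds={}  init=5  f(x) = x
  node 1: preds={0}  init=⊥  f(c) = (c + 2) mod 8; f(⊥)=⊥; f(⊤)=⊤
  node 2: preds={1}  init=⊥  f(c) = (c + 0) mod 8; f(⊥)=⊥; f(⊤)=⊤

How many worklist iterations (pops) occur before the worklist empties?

3

Worklist (3 pops):
  #1 pop 0: in=⊥ → 5 (no change)
  #2 pop 1: in=5 → 7 (was ⊥); enqueue []
  #3 pop 2: in=7 → 7 (was ⊥); enqueue []

Fixpoint:
  val[0] = 5
  val[1] = 7
  val[2] = 7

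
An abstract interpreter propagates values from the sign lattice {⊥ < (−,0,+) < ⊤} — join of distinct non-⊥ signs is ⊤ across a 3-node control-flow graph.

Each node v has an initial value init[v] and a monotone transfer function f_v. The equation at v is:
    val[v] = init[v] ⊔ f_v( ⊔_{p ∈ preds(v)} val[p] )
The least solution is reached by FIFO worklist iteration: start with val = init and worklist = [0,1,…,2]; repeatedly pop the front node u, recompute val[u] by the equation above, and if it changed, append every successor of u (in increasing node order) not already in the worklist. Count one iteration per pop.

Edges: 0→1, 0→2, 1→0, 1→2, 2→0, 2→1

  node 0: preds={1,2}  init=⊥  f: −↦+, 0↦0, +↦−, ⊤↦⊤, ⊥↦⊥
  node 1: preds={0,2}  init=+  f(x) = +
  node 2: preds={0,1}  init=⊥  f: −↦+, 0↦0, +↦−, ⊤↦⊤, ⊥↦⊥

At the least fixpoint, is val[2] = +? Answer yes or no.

no

Worklist (6 pops):
  #1 pop 0: in=+ → − (was ⊥); enqueue []
  #2 pop 1: in=− → + (no change)
  #3 pop 2: in=⊤ → ⊤ (was ⊥); enqueue [0,1]
  #4 pop 0: in=⊤ → ⊤ (was −); enqueue [2]
  #5 pop 1: in=⊤ → + (no change)
  #6 pop 2: in=⊤ → ⊤ (no change)

Fixpoint:
  val[0] = ⊤
  val[1] = +
  val[2] = ⊤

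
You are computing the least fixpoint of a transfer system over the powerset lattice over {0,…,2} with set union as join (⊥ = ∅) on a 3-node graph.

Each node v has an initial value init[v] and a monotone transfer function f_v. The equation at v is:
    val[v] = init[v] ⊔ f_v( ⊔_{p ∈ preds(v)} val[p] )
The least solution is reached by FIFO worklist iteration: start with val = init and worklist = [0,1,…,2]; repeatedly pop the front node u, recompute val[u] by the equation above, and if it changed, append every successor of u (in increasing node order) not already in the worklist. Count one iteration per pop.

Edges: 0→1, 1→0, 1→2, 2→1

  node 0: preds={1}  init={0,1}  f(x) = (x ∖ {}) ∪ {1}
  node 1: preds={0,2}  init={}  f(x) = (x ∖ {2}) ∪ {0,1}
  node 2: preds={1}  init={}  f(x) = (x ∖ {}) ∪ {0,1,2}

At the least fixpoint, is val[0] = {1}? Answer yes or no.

no

Iteration log — 5 steps:
  step 1. node 0  ⊔preds={}  new={0,1}  stable
  step 2. node 1  ⊔preds={0,1}  new={0,1}  old={}  +wl: 0
  step 3. node 2  ⊔preds={0,1}  new={0,1,2}  old={}  +wl: 1
  step 4. node 0  ⊔preds={0,1}  new={0,1}  stable
  step 5. node 1  ⊔preds={0,1,2}  new={0,1}  stable

Least fixpoint reached:
  node 0: {0,1}
  node 1: {0,1}
  node 2: {0,1,2}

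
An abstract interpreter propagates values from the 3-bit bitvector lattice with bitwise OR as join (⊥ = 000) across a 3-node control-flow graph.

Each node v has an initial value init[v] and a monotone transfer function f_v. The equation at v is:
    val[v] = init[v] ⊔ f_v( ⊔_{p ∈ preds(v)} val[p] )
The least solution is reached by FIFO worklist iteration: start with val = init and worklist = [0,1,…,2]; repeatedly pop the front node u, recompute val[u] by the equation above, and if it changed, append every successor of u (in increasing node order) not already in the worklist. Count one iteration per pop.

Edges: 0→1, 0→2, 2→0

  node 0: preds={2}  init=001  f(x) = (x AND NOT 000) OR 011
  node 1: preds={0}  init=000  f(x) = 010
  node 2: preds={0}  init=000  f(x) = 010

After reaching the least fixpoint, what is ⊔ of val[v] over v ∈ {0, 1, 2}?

011

Iteration log — 4 steps:
  step 1. node 0  ⊔preds=000  new=011  old=001  +wl: 
  step 2. node 1  ⊔preds=011  new=010  old=000  +wl: 
  step 3. node 2  ⊔preds=011  new=010  old=000  +wl: 0
  step 4. node 0  ⊔preds=010  new=011  stable

Least fixpoint reached:
  node 0: 011
  node 1: 010
  node 2: 010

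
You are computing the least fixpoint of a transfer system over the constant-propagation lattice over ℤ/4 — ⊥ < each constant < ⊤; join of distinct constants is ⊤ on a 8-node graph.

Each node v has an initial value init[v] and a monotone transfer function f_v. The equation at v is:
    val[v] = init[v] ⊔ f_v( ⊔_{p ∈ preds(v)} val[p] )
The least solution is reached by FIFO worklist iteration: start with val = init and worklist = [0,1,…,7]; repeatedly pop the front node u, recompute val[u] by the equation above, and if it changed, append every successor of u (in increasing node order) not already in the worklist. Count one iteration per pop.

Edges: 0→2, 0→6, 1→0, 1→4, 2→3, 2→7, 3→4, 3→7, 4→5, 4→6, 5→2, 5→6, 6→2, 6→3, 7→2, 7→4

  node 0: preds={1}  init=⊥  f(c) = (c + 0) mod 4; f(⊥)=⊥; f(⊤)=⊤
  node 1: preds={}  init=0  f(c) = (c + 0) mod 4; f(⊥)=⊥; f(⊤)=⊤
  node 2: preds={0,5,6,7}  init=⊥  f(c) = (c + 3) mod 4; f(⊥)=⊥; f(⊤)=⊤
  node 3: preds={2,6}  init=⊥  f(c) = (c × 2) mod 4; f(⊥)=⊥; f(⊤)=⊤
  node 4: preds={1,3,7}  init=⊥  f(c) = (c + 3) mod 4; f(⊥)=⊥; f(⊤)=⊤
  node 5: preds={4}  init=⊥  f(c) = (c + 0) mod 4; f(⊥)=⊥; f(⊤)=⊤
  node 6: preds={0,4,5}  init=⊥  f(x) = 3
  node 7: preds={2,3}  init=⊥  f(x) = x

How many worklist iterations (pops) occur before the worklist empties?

Iteration log — 12 steps:
  step 1. node 0  ⊔preds=0  new=0  old=⊥  +wl: 
  step 2. node 1  ⊔preds=⊥  new=0  stable
  step 3. node 2  ⊔preds=0  new=3  old=⊥  +wl: 
  step 4. node 3  ⊔preds=3  new=2  old=⊥  +wl: 
  step 5. node 4  ⊔preds=⊤  new=⊤  old=⊥  +wl: 
  step 6. node 5  ⊔preds=⊤  new=⊤  old=⊥  +wl: 2
  step 7. node 6  ⊔preds=⊤  new=3  old=⊥  +wl: 3
  step 8. node 7  ⊔preds=⊤  new=⊤  old=⊥  +wl: 4
  step 9. node 2  ⊔preds=⊤  new=⊤  old=3  +wl: 7
  step 10. node 3  ⊔preds=⊤  new=⊤  old=2  +wl: 
  step 11. node 4  ⊔preds=⊤  new=⊤  stable
  step 12. node 7  ⊔preds=⊤  new=⊤  stable

Least fixpoint reached:
  node 0: 0
  node 1: 0
  node 2: ⊤
  node 3: ⊤
  node 4: ⊤
  node 5: ⊤
  node 6: 3
  node 7: ⊤

12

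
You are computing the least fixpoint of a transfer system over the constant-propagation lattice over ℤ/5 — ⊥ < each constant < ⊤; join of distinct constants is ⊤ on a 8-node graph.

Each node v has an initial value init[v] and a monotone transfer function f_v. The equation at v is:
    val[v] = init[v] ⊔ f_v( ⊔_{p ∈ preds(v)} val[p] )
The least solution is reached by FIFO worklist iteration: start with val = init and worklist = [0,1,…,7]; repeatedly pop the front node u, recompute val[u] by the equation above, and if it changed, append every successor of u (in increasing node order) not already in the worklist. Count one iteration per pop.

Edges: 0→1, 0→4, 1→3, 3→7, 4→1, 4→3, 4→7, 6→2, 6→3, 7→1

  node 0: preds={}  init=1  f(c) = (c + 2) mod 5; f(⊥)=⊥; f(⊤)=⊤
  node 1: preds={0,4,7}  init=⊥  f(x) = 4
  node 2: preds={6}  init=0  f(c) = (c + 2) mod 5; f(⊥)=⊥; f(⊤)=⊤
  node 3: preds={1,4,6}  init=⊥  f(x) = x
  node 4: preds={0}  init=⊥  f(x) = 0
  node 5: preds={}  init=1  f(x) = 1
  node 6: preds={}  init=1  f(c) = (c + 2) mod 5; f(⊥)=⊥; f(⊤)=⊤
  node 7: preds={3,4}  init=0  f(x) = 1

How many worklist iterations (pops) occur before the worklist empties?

Iteration log — 10 steps:
  step 1. node 0  ⊔preds=⊥  new=1  stable
  step 2. node 1  ⊔preds=⊤  new=4  old=⊥  +wl: 
  step 3. node 2  ⊔preds=1  new=⊤  old=0  +wl: 
  step 4. node 3  ⊔preds=⊤  new=⊤  old=⊥  +wl: 
  step 5. node 4  ⊔preds=1  new=0  old=⊥  +wl: 1,3
  step 6. node 5  ⊔preds=⊥  new=1  stable
  step 7. node 6  ⊔preds=⊥  new=1  stable
  step 8. node 7  ⊔preds=⊤  new=⊤  old=0  +wl: 
  step 9. node 1  ⊔preds=⊤  new=4  stable
  step 10. node 3  ⊔preds=⊤  new=⊤  stable

Least fixpoint reached:
  node 0: 1
  node 1: 4
  node 2: ⊤
  node 3: ⊤
  node 4: 0
  node 5: 1
  node 6: 1
  node 7: ⊤

10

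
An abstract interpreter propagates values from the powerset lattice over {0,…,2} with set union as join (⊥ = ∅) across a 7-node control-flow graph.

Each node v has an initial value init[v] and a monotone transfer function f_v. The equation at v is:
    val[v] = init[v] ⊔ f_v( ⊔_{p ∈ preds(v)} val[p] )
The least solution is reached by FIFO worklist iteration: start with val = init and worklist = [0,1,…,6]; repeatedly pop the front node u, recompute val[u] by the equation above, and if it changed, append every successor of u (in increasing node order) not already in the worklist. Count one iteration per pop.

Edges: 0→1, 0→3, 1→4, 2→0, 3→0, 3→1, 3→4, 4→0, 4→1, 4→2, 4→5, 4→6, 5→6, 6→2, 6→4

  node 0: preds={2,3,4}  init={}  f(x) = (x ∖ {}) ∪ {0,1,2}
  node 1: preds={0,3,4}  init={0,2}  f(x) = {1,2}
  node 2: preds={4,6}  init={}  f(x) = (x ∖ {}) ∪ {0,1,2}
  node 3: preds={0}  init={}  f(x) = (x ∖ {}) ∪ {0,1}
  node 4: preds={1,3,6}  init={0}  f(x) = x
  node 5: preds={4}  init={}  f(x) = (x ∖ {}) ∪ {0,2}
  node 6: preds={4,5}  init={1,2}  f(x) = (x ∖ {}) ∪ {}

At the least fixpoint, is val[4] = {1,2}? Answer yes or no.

no

Iteration log — 11 steps:
  step 1. node 0  ⊔preds={0}  new={0,1,2}  old={}  +wl: 
  step 2. node 1  ⊔preds={0,1,2}  new={0,1,2}  old={0,2}  +wl: 
  step 3. node 2  ⊔preds={0,1,2}  new={0,1,2}  old={}  +wl: 0
  step 4. node 3  ⊔preds={0,1,2}  new={0,1,2}  old={}  +wl: 1
  step 5. node 4  ⊔preds={0,1,2}  new={0,1,2}  old={0}  +wl: 2
  step 6. node 5  ⊔preds={0,1,2}  new={0,1,2}  old={}  +wl: 
  step 7. node 6  ⊔preds={0,1,2}  new={0,1,2}  old={1,2}  +wl: 4
  step 8. node 0  ⊔preds={0,1,2}  new={0,1,2}  stable
  step 9. node 1  ⊔preds={0,1,2}  new={0,1,2}  stable
  step 10. node 2  ⊔preds={0,1,2}  new={0,1,2}  stable
  step 11. node 4  ⊔preds={0,1,2}  new={0,1,2}  stable

Least fixpoint reached:
  node 0: {0,1,2}
  node 1: {0,1,2}
  node 2: {0,1,2}
  node 3: {0,1,2}
  node 4: {0,1,2}
  node 5: {0,1,2}
  node 6: {0,1,2}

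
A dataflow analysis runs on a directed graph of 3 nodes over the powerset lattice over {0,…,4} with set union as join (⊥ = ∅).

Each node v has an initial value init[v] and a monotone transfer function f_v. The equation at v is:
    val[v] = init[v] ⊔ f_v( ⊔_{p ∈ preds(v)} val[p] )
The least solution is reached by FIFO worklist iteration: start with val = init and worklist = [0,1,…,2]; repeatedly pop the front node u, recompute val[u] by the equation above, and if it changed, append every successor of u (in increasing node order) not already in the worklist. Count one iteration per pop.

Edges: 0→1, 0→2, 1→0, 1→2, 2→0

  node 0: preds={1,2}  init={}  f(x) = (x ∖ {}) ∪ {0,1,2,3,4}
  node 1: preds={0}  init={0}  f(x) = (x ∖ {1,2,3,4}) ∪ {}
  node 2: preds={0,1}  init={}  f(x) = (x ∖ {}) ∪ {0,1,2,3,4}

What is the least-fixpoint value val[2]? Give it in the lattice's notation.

Worklist (4 pops):
  #1 pop 0: in={0} → {0,1,2,3,4} (was {}); enqueue []
  #2 pop 1: in={0,1,2,3,4} → {0} (no change)
  #3 pop 2: in={0,1,2,3,4} → {0,1,2,3,4} (was {}); enqueue [0]
  #4 pop 0: in={0,1,2,3,4} → {0,1,2,3,4} (no change)

Fixpoint:
  val[0] = {0,1,2,3,4}
  val[1] = {0}
  val[2] = {0,1,2,3,4}

{0,1,2,3,4}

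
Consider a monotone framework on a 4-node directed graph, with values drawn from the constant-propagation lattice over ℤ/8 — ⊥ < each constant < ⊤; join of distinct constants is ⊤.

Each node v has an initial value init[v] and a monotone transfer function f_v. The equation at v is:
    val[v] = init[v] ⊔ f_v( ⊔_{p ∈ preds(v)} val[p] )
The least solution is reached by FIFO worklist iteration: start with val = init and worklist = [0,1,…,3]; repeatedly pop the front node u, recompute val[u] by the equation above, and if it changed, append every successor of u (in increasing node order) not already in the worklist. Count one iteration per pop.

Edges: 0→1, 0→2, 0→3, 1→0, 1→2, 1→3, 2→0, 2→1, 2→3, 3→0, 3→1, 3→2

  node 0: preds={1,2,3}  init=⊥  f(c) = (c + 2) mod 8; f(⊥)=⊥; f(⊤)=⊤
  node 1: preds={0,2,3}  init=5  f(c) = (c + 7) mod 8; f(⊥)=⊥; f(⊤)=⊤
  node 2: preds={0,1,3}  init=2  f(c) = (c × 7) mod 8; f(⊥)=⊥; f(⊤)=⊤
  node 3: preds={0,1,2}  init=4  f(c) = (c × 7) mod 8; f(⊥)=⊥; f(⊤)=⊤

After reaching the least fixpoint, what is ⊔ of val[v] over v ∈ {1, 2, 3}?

Worklist (7 pops):
  #1 pop 0: in=⊤ → ⊤ (was ⊥); enqueue []
  #2 pop 1: in=⊤ → ⊤ (was 5); enqueue [0]
  #3 pop 2: in=⊤ → ⊤ (was 2); enqueue [1]
  #4 pop 3: in=⊤ → ⊤ (was 4); enqueue [2]
  #5 pop 0: in=⊤ → ⊤ (no change)
  #6 pop 1: in=⊤ → ⊤ (no change)
  #7 pop 2: in=⊤ → ⊤ (no change)

Fixpoint:
  val[0] = ⊤
  val[1] = ⊤
  val[2] = ⊤
  val[3] = ⊤

⊤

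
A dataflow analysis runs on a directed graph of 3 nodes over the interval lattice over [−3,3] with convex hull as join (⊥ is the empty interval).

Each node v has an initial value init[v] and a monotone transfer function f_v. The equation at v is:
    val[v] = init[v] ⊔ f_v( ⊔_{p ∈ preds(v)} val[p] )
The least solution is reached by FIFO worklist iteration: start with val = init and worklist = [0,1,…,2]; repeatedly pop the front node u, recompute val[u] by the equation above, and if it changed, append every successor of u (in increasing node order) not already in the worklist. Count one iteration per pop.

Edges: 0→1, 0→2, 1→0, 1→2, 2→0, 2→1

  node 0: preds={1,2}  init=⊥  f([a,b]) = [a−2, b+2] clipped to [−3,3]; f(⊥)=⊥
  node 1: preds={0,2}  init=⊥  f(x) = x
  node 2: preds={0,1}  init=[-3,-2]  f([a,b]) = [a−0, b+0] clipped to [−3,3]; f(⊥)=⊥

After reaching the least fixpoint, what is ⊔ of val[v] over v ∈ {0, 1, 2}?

[-3,3]

Worklist (11 pops):
  #1 pop 0: in=[-3,-2] → [-3,0] (was ⊥); enqueue []
  #2 pop 1: in=[-3,0] → [-3,0] (was ⊥); enqueue [0]
  #3 pop 2: in=[-3,0] → [-3,0] (was [-3,-2]); enqueue [1]
  #4 pop 0: in=[-3,0] → [-3,2] (was [-3,0]); enqueue [2]
  #5 pop 1: in=[-3,2] → [-3,2] (was [-3,0]); enqueue [0]
  #6 pop 2: in=[-3,2] → [-3,2] (was [-3,0]); enqueue [1]
  #7 pop 0: in=[-3,2] → [-3,3] (was [-3,2]); enqueue [2]
  #8 pop 1: in=[-3,3] → [-3,3] (was [-3,2]); enqueue [0]
  #9 pop 2: in=[-3,3] → [-3,3] (was [-3,2]); enqueue [1]
  #10 pop 0: in=[-3,3] → [-3,3] (no change)
  #11 pop 1: in=[-3,3] → [-3,3] (no change)

Fixpoint:
  val[0] = [-3,3]
  val[1] = [-3,3]
  val[2] = [-3,3]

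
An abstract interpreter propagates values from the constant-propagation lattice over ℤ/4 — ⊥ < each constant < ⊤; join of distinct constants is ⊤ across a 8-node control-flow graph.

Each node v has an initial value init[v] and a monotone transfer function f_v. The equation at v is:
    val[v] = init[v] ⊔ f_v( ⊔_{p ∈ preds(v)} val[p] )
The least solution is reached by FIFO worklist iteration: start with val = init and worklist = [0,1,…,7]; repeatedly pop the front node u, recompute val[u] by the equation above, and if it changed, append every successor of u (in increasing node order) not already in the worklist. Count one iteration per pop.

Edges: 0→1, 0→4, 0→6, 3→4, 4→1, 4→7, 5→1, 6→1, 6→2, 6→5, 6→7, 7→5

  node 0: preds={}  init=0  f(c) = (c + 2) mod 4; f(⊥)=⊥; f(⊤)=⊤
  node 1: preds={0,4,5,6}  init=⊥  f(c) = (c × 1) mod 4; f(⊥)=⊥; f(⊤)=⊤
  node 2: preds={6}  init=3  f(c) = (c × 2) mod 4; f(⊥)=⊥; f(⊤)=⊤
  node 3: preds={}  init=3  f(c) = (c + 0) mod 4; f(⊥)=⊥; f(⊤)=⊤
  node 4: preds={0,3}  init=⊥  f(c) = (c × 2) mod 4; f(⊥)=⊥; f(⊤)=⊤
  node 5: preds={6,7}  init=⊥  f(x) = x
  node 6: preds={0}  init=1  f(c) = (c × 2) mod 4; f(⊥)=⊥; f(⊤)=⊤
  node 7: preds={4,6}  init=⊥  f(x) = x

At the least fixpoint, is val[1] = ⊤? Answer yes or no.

yes

Trace (12 dequeues):
  [1] u=0 | in ⊥ | out 0 | ==
  [2] u=1 | in ⊤ | out ⊤ | prev ⊥ | push {}
  [3] u=2 | in 1 | out ⊤ | prev 3 | push {}
  [4] u=3 | in ⊥ | out 3 | ==
  [5] u=4 | in ⊤ | out ⊤ | prev ⊥ | push {1}
  [6] u=5 | in 1 | out 1 | prev ⊥ | push {}
  [7] u=6 | in 0 | out ⊤ | prev 1 | push {2,5}
  [8] u=7 | in ⊤ | out ⊤ | prev ⊥ | push {}
  [9] u=1 | in ⊤ | out ⊤ | ==
  [10] u=2 | in ⊤ | out ⊤ | ==
  [11] u=5 | in ⊤ | out ⊤ | prev 1 | push {1}
  [12] u=1 | in ⊤ | out ⊤ | ==

Converged values:
  [0] 0
  [1] ⊤
  [2] ⊤
  [3] 3
  [4] ⊤
  [5] ⊤
  [6] ⊤
  [7] ⊤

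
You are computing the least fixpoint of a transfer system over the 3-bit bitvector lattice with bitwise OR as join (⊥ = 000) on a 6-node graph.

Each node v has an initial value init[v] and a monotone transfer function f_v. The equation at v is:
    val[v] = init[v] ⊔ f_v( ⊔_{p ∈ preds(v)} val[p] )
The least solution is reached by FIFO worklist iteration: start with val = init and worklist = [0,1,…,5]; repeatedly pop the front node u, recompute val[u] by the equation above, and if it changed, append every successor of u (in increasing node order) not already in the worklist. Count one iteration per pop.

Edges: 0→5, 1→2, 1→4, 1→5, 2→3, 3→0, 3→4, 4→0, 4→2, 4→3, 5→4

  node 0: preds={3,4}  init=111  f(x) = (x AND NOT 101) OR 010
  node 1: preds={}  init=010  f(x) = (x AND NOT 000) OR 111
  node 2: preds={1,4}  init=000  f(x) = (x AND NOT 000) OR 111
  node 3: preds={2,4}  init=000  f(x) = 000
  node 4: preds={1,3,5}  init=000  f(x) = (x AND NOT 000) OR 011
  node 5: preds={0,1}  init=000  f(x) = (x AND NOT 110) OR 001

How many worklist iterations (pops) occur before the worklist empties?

10

Trace (10 dequeues):
  [1] u=0 | in 000 | out 111 | ==
  [2] u=1 | in 000 | out 111 | prev 010 | push {}
  [3] u=2 | in 111 | out 111 | prev 000 | push {}
  [4] u=3 | in 111 | out 000 | ==
  [5] u=4 | in 111 | out 111 | prev 000 | push {0,2,3}
  [6] u=5 | in 111 | out 001 | prev 000 | push {4}
  [7] u=0 | in 111 | out 111 | ==
  [8] u=2 | in 111 | out 111 | ==
  [9] u=3 | in 111 | out 000 | ==
  [10] u=4 | in 111 | out 111 | ==

Converged values:
  [0] 111
  [1] 111
  [2] 111
  [3] 000
  [4] 111
  [5] 001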